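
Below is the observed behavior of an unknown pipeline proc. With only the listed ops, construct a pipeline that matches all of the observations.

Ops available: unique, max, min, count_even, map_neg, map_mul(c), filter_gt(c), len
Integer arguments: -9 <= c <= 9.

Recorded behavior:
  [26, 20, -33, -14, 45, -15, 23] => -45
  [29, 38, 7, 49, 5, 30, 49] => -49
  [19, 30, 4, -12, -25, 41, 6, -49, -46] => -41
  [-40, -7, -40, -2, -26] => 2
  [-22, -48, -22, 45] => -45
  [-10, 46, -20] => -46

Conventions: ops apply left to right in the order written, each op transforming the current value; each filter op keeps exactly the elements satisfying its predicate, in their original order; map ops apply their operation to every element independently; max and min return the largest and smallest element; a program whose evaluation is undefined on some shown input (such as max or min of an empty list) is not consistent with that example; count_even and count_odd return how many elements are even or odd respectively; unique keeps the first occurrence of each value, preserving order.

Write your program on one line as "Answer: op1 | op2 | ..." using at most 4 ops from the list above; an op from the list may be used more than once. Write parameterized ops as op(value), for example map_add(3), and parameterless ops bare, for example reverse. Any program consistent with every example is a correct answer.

unique | map_neg | min

Check, running the answer program on each example:
  [26, 20, -33, -14, 45, -15, 23] -> [26, 20, -33, -14, 45, -15, 23] -> [-26, -20, 33, 14, -45, 15, -23] -> -45
  [29, 38, 7, 49, 5, 30, 49] -> [29, 38, 7, 49, 5, 30] -> [-29, -38, -7, -49, -5, -30] -> -49
  [19, 30, 4, -12, -25, 41, 6, -49, -46] -> [19, 30, 4, -12, -25, 41, 6, -49, -46] -> [-19, -30, -4, 12, 25, -41, -6, 49, 46] -> -41
  [-40, -7, -40, -2, -26] -> [-40, -7, -2, -26] -> [40, 7, 2, 26] -> 2
  [-22, -48, -22, 45] -> [-22, -48, 45] -> [22, 48, -45] -> -45
  [-10, 46, -20] -> [-10, 46, -20] -> [10, -46, 20] -> -46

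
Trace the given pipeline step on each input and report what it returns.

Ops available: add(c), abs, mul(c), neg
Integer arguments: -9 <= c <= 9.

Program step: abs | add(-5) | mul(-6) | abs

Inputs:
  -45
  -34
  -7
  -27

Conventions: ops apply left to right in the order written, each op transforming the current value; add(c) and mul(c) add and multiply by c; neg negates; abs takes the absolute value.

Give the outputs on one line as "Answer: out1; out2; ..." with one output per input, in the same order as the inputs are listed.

240; 174; 12; 132

Execution, op by op:
  -45 -> 45 -> 40 -> -240 -> 240
  -34 -> 34 -> 29 -> -174 -> 174
  -7 -> 7 -> 2 -> -12 -> 12
  -27 -> 27 -> 22 -> -132 -> 132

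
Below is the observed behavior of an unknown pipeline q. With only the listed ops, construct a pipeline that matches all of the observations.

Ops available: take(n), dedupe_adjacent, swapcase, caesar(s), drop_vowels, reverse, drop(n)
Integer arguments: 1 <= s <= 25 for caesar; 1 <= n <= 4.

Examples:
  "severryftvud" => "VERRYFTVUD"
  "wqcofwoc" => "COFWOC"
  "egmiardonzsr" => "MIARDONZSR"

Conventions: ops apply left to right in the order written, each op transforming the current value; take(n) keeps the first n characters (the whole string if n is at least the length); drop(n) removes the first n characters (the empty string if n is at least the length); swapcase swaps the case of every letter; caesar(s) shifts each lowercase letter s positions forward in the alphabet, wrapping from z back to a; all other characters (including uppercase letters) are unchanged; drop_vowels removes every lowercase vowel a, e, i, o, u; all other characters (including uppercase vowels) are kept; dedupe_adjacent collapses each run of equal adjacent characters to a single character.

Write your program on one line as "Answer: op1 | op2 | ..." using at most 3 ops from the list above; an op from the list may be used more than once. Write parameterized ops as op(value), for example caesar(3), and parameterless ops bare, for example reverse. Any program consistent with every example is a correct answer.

drop(2) | swapcase

Check, running the answer program on each example:
  "severryftvud" -> "verryftvud" -> "VERRYFTVUD"
  "wqcofwoc" -> "cofwoc" -> "COFWOC"
  "egmiardonzsr" -> "miardonzsr" -> "MIARDONZSR"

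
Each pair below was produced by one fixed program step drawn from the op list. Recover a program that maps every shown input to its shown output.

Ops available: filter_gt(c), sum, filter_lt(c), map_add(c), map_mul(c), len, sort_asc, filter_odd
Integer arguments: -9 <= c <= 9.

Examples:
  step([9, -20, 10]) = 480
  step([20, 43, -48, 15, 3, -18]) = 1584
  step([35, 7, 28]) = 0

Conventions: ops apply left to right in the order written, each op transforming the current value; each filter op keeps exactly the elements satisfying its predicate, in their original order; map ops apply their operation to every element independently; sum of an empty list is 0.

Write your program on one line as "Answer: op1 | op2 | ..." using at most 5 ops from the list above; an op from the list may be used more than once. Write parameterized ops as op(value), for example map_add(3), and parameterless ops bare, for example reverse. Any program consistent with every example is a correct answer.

filter_lt(-5) | map_mul(-8) | map_mul(3) | sum

Check, running the answer program on each example:
  [9, -20, 10] -> [-20] -> [160] -> [480] -> 480
  [20, 43, -48, 15, 3, -18] -> [-48, -18] -> [384, 144] -> [1152, 432] -> 1584
  [35, 7, 28] -> [] -> [] -> [] -> 0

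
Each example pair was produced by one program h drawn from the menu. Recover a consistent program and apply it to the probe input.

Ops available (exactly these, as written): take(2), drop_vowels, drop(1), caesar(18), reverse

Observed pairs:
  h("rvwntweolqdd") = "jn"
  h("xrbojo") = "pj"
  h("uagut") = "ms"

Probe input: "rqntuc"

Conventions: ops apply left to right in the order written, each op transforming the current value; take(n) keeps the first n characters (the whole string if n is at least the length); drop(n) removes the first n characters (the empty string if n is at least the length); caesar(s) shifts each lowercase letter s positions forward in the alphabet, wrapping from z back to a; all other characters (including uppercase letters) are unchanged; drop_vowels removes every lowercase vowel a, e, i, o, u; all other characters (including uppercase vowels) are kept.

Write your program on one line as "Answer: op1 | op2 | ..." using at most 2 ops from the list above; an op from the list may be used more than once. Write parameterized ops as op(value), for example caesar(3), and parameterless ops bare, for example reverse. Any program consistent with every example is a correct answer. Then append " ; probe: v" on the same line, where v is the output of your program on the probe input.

caesar(18) | take(2) ; probe: "ji"

Check, running the answer program on each example:
  "rvwntweolqdd" -> "jnoflowgdivv" -> "jn"
  "xrbojo" -> "pjtgbg" -> "pj"
  "uagut" -> "msyml" -> "ms"
  probe: "rqntuc" -> "jiflmu" -> "ji"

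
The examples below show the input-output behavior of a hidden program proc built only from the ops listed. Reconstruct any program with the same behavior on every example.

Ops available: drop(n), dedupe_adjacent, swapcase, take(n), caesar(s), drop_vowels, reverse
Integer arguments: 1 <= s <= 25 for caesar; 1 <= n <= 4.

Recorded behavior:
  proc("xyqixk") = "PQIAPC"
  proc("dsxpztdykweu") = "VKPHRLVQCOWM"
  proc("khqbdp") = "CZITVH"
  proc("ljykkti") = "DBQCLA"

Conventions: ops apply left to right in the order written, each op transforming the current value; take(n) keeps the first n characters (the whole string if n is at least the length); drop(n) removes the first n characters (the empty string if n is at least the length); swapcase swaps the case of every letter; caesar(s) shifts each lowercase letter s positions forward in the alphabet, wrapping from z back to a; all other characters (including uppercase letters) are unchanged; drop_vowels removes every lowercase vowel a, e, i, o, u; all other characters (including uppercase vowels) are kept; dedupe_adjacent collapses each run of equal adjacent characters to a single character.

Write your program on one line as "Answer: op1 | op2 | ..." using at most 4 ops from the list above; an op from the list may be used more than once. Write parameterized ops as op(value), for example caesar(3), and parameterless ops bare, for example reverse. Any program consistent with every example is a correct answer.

caesar(18) | dedupe_adjacent | swapcase

Check, running the answer program on each example:
  "xyqixk" -> "pqiapc" -> "pqiapc" -> "PQIAPC"
  "dsxpztdykweu" -> "vkphrlvqcowm" -> "vkphrlvqcowm" -> "VKPHRLVQCOWM"
  "khqbdp" -> "czitvh" -> "czitvh" -> "CZITVH"
  "ljykkti" -> "dbqccla" -> "dbqcla" -> "DBQCLA"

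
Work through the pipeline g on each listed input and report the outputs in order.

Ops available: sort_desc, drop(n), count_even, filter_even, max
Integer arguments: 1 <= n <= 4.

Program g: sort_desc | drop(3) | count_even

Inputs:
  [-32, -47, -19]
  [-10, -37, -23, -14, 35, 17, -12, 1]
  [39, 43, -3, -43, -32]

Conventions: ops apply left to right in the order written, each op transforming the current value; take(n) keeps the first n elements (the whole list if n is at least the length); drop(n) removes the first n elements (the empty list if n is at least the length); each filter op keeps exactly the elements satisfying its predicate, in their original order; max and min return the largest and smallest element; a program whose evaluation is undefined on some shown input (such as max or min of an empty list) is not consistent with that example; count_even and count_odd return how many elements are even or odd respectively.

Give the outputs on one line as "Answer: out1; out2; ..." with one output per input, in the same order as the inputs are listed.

Execution, op by op:
  [-32, -47, -19] -> [-19, -32, -47] -> [] -> 0
  [-10, -37, -23, -14, 35, 17, -12, 1] -> [35, 17, 1, -10, -12, -14, -23, -37] -> [-10, -12, -14, -23, -37] -> 3
  [39, 43, -3, -43, -32] -> [43, 39, -3, -32, -43] -> [-32, -43] -> 1

0; 3; 1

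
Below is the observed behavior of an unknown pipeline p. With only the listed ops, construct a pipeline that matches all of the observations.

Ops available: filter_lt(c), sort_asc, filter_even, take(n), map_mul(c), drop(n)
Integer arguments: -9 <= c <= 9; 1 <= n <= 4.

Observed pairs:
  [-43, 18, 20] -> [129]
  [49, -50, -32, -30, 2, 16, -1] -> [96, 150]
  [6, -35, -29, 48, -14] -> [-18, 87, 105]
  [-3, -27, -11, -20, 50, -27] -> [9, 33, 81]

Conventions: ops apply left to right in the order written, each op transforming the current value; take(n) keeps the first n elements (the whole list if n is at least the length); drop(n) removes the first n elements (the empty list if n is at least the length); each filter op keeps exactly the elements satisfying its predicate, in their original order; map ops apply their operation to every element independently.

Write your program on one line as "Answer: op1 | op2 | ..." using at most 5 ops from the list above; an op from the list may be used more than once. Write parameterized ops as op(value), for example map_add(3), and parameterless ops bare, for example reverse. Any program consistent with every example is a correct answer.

take(3) | filter_lt(7) | map_mul(-3) | sort_asc

Check, running the answer program on each example:
  [-43, 18, 20] -> [-43, 18, 20] -> [-43] -> [129] -> [129]
  [49, -50, -32, -30, 2, 16, -1] -> [49, -50, -32] -> [-50, -32] -> [150, 96] -> [96, 150]
  [6, -35, -29, 48, -14] -> [6, -35, -29] -> [6, -35, -29] -> [-18, 105, 87] -> [-18, 87, 105]
  [-3, -27, -11, -20, 50, -27] -> [-3, -27, -11] -> [-3, -27, -11] -> [9, 81, 33] -> [9, 33, 81]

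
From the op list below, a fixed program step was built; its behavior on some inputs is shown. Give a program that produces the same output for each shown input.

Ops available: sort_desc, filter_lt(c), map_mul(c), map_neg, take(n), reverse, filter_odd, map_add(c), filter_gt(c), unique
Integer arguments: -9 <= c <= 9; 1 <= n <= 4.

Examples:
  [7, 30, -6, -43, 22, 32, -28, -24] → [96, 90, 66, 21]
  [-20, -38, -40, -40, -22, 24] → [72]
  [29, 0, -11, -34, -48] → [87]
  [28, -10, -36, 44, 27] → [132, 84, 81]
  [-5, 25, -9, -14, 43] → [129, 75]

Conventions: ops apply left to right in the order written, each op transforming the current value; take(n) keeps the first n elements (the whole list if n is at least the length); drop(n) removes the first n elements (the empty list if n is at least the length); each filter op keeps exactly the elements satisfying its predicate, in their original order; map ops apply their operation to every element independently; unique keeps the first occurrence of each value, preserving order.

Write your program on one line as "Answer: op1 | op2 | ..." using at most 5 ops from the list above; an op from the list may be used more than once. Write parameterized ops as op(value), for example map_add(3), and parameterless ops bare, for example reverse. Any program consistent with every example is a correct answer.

map_mul(3) | filter_gt(4) | reverse | sort_desc

Check, running the answer program on each example:
  [7, 30, -6, -43, 22, 32, -28, -24] -> [21, 90, -18, -129, 66, 96, -84, -72] -> [21, 90, 66, 96] -> [96, 66, 90, 21] -> [96, 90, 66, 21]
  [-20, -38, -40, -40, -22, 24] -> [-60, -114, -120, -120, -66, 72] -> [72] -> [72] -> [72]
  [29, 0, -11, -34, -48] -> [87, 0, -33, -102, -144] -> [87] -> [87] -> [87]
  [28, -10, -36, 44, 27] -> [84, -30, -108, 132, 81] -> [84, 132, 81] -> [81, 132, 84] -> [132, 84, 81]
  [-5, 25, -9, -14, 43] -> [-15, 75, -27, -42, 129] -> [75, 129] -> [129, 75] -> [129, 75]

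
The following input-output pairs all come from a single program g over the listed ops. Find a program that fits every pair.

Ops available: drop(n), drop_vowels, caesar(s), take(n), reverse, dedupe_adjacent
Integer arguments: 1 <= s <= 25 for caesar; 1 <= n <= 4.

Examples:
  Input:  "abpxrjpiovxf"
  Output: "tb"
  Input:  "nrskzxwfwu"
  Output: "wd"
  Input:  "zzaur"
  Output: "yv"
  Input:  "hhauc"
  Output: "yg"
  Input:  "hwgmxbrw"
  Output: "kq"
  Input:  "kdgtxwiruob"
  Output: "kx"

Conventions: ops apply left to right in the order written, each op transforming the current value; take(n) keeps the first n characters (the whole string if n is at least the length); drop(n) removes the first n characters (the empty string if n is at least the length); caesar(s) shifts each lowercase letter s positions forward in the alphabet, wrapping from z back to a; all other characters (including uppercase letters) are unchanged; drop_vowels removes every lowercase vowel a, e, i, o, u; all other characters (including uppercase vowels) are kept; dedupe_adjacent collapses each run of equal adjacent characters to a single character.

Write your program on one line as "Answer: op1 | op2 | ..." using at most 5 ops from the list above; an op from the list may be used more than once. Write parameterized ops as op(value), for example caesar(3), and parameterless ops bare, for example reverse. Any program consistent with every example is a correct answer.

caesar(4) | drop(2) | drop_vowels | take(2)

Check, running the answer program on each example:
  "abpxrjpiovxf" -> "eftbvntmszbj" -> "tbvntmszbj" -> "tbvntmszbj" -> "tb"
  "nrskzxwfwu" -> "rvwodbajay" -> "wodbajay" -> "wdbjy" -> "wd"
  "zzaur" -> "ddeyv" -> "eyv" -> "yv" -> "yv"
  "hhauc" -> "lleyg" -> "eyg" -> "yg" -> "yg"
  "hwgmxbrw" -> "lakqbfva" -> "kqbfva" -> "kqbfv" -> "kq"
  "kdgtxwiruob" -> "ohkxbamvysf" -> "kxbamvysf" -> "kxbmvysf" -> "kx"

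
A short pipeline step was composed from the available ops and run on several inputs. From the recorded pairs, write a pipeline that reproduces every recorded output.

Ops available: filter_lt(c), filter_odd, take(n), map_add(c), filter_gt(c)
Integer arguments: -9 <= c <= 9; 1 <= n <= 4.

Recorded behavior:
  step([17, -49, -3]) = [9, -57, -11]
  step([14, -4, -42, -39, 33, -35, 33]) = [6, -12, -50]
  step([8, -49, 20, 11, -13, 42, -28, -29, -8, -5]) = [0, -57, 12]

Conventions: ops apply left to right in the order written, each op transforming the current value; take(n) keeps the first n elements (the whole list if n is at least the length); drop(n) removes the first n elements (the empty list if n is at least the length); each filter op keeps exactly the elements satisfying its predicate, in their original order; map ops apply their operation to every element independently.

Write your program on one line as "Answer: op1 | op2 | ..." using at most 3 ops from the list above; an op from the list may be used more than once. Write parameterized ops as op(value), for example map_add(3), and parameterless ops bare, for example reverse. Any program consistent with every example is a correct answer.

take(3) | map_add(-5) | map_add(-3)

Check, running the answer program on each example:
  [17, -49, -3] -> [17, -49, -3] -> [12, -54, -8] -> [9, -57, -11]
  [14, -4, -42, -39, 33, -35, 33] -> [14, -4, -42] -> [9, -9, -47] -> [6, -12, -50]
  [8, -49, 20, 11, -13, 42, -28, -29, -8, -5] -> [8, -49, 20] -> [3, -54, 15] -> [0, -57, 12]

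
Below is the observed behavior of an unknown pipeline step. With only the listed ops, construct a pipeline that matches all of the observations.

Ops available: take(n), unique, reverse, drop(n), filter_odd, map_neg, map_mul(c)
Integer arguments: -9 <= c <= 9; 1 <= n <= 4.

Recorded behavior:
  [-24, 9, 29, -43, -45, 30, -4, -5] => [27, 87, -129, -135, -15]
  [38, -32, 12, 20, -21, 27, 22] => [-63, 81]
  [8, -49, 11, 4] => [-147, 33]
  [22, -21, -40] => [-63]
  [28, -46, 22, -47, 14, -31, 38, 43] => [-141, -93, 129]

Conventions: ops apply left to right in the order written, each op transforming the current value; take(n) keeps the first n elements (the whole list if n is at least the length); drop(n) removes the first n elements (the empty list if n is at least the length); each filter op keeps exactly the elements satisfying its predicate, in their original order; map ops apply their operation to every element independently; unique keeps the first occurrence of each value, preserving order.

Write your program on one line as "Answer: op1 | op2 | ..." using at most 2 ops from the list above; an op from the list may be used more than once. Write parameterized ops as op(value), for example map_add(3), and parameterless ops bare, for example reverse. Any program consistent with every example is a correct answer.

map_mul(3) | filter_odd

Check, running the answer program on each example:
  [-24, 9, 29, -43, -45, 30, -4, -5] -> [-72, 27, 87, -129, -135, 90, -12, -15] -> [27, 87, -129, -135, -15]
  [38, -32, 12, 20, -21, 27, 22] -> [114, -96, 36, 60, -63, 81, 66] -> [-63, 81]
  [8, -49, 11, 4] -> [24, -147, 33, 12] -> [-147, 33]
  [22, -21, -40] -> [66, -63, -120] -> [-63]
  [28, -46, 22, -47, 14, -31, 38, 43] -> [84, -138, 66, -141, 42, -93, 114, 129] -> [-141, -93, 129]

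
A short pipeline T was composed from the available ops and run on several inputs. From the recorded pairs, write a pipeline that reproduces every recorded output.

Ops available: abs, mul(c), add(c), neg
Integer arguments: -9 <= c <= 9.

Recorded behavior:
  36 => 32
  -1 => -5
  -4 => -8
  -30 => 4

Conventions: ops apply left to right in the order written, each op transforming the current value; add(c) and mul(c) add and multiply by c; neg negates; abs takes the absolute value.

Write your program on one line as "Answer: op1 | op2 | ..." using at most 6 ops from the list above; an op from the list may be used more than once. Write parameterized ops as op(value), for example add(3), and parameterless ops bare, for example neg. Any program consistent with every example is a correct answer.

add(4) | add(7) | abs | add(-9) | add(-6)

Check, running the answer program on each example:
  36 -> 40 -> 47 -> 47 -> 38 -> 32
  -1 -> 3 -> 10 -> 10 -> 1 -> -5
  -4 -> 0 -> 7 -> 7 -> -2 -> -8
  -30 -> -26 -> -19 -> 19 -> 10 -> 4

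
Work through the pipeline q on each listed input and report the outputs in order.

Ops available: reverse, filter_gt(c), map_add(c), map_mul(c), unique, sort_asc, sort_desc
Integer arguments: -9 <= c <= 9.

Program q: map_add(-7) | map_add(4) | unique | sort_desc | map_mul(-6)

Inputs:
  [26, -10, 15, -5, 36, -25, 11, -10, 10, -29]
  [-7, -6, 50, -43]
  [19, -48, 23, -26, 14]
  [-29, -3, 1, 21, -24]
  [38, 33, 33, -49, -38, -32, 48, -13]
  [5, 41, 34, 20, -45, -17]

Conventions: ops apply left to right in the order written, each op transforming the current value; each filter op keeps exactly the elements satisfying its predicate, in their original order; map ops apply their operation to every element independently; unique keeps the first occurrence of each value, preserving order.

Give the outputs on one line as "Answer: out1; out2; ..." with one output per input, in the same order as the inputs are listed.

[-198, -138, -72, -48, -42, 48, 78, 168, 192]; [-282, 54, 60, 276]; [-120, -96, -66, 174, 306]; [-108, 12, 36, 162, 192]; [-270, -210, -180, 96, 210, 246, 312]; [-228, -186, -102, -12, 120, 288]

Execution, op by op:
  [26, -10, 15, -5, 36, -25, 11, -10, 10, -29] -> [19, -17, 8, -12, 29, -32, 4, -17, 3, -36] -> [23, -13, 12, -8, 33, -28, 8, -13, 7, -32] -> [23, -13, 12, -8, 33, -28, 8, 7, -32] -> [33, 23, 12, 8, 7, -8, -13, -28, -32] -> [-198, -138, -72, -48, -42, 48, 78, 168, 192]
  [-7, -6, 50, -43] -> [-14, -13, 43, -50] -> [-10, -9, 47, -46] -> [-10, -9, 47, -46] -> [47, -9, -10, -46] -> [-282, 54, 60, 276]
  [19, -48, 23, -26, 14] -> [12, -55, 16, -33, 7] -> [16, -51, 20, -29, 11] -> [16, -51, 20, -29, 11] -> [20, 16, 11, -29, -51] -> [-120, -96, -66, 174, 306]
  [-29, -3, 1, 21, -24] -> [-36, -10, -6, 14, -31] -> [-32, -6, -2, 18, -27] -> [-32, -6, -2, 18, -27] -> [18, -2, -6, -27, -32] -> [-108, 12, 36, 162, 192]
  [38, 33, 33, -49, -38, -32, 48, -13] -> [31, 26, 26, -56, -45, -39, 41, -20] -> [35, 30, 30, -52, -41, -35, 45, -16] -> [35, 30, -52, -41, -35, 45, -16] -> [45, 35, 30, -16, -35, -41, -52] -> [-270, -210, -180, 96, 210, 246, 312]
  [5, 41, 34, 20, -45, -17] -> [-2, 34, 27, 13, -52, -24] -> [2, 38, 31, 17, -48, -20] -> [2, 38, 31, 17, -48, -20] -> [38, 31, 17, 2, -20, -48] -> [-228, -186, -102, -12, 120, 288]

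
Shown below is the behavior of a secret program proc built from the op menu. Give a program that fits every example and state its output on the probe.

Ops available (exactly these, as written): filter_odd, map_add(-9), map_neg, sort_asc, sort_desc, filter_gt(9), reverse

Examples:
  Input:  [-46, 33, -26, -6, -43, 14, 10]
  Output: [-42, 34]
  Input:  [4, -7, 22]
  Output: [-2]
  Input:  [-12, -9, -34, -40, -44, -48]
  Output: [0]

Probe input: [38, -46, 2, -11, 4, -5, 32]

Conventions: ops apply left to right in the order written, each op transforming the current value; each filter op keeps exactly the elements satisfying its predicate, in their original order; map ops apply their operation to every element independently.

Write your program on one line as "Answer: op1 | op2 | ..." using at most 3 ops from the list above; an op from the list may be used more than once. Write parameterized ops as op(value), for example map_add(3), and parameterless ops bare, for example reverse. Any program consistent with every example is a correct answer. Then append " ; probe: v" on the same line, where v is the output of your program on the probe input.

filter_odd | map_neg | map_add(-9) ; probe: [2, -4]

Check, running the answer program on each example:
  [-46, 33, -26, -6, -43, 14, 10] -> [33, -43] -> [-33, 43] -> [-42, 34]
  [4, -7, 22] -> [-7] -> [7] -> [-2]
  [-12, -9, -34, -40, -44, -48] -> [-9] -> [9] -> [0]
  probe: [38, -46, 2, -11, 4, -5, 32] -> [-11, -5] -> [11, 5] -> [2, -4]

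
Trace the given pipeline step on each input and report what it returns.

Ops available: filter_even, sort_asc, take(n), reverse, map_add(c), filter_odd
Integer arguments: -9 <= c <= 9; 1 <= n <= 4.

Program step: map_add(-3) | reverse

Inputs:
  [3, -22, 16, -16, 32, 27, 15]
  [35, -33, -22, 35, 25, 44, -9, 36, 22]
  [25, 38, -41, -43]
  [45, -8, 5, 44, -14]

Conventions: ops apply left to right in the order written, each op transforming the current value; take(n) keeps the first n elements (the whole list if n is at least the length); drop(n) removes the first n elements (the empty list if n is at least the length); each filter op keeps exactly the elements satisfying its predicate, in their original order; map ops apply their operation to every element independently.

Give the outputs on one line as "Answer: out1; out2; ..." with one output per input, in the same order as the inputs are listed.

[12, 24, 29, -19, 13, -25, 0]; [19, 33, -12, 41, 22, 32, -25, -36, 32]; [-46, -44, 35, 22]; [-17, 41, 2, -11, 42]

Execution, op by op:
  [3, -22, 16, -16, 32, 27, 15] -> [0, -25, 13, -19, 29, 24, 12] -> [12, 24, 29, -19, 13, -25, 0]
  [35, -33, -22, 35, 25, 44, -9, 36, 22] -> [32, -36, -25, 32, 22, 41, -12, 33, 19] -> [19, 33, -12, 41, 22, 32, -25, -36, 32]
  [25, 38, -41, -43] -> [22, 35, -44, -46] -> [-46, -44, 35, 22]
  [45, -8, 5, 44, -14] -> [42, -11, 2, 41, -17] -> [-17, 41, 2, -11, 42]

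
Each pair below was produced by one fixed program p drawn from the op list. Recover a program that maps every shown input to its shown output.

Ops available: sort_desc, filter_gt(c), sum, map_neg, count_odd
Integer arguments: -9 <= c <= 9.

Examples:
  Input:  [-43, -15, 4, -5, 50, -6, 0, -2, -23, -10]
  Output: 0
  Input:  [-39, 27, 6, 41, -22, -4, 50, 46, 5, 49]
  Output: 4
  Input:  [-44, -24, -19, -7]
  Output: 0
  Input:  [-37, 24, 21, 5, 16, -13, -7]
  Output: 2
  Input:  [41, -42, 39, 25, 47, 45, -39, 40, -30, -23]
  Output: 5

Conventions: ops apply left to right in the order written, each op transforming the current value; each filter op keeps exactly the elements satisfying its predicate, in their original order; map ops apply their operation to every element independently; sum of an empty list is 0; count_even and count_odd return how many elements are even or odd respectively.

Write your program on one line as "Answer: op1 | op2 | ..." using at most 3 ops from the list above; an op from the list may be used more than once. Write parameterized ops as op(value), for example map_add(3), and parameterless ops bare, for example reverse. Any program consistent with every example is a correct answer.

sort_desc | filter_gt(-4) | count_odd

Check, running the answer program on each example:
  [-43, -15, 4, -5, 50, -6, 0, -2, -23, -10] -> [50, 4, 0, -2, -5, -6, -10, -15, -23, -43] -> [50, 4, 0, -2] -> 0
  [-39, 27, 6, 41, -22, -4, 50, 46, 5, 49] -> [50, 49, 46, 41, 27, 6, 5, -4, -22, -39] -> [50, 49, 46, 41, 27, 6, 5] -> 4
  [-44, -24, -19, -7] -> [-7, -19, -24, -44] -> [] -> 0
  [-37, 24, 21, 5, 16, -13, -7] -> [24, 21, 16, 5, -7, -13, -37] -> [24, 21, 16, 5] -> 2
  [41, -42, 39, 25, 47, 45, -39, 40, -30, -23] -> [47, 45, 41, 40, 39, 25, -23, -30, -39, -42] -> [47, 45, 41, 40, 39, 25] -> 5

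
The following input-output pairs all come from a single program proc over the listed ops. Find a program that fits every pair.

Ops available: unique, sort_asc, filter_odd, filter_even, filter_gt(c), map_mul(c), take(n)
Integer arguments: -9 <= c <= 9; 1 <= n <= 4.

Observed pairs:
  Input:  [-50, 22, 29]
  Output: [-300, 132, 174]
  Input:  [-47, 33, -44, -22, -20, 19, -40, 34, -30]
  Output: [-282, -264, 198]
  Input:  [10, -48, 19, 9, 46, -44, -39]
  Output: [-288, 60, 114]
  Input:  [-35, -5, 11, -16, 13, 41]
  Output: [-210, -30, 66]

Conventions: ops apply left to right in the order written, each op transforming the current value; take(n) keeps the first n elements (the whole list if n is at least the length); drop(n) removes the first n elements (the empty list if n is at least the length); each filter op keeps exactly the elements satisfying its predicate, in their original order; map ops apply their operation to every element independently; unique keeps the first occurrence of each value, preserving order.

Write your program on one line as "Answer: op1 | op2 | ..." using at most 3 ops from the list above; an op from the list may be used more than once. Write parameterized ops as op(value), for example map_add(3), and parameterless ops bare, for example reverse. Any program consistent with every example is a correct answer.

take(3) | map_mul(6) | sort_asc

Check, running the answer program on each example:
  [-50, 22, 29] -> [-50, 22, 29] -> [-300, 132, 174] -> [-300, 132, 174]
  [-47, 33, -44, -22, -20, 19, -40, 34, -30] -> [-47, 33, -44] -> [-282, 198, -264] -> [-282, -264, 198]
  [10, -48, 19, 9, 46, -44, -39] -> [10, -48, 19] -> [60, -288, 114] -> [-288, 60, 114]
  [-35, -5, 11, -16, 13, 41] -> [-35, -5, 11] -> [-210, -30, 66] -> [-210, -30, 66]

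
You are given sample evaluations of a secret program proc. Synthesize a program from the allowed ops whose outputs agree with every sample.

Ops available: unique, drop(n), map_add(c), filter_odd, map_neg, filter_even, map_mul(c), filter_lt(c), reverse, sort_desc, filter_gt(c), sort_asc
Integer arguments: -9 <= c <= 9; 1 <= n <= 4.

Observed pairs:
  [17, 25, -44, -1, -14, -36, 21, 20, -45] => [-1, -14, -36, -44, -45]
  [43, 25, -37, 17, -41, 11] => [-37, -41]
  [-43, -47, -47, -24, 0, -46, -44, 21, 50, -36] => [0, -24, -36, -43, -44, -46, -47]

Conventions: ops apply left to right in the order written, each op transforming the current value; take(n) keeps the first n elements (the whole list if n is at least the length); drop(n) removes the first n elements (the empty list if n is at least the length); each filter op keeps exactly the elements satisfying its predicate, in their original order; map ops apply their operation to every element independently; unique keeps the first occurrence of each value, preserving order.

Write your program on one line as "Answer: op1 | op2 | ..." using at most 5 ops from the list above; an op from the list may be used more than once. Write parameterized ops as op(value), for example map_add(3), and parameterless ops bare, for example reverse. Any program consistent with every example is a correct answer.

filter_lt(6) | reverse | unique | sort_desc

Check, running the answer program on each example:
  [17, 25, -44, -1, -14, -36, 21, 20, -45] -> [-44, -1, -14, -36, -45] -> [-45, -36, -14, -1, -44] -> [-45, -36, -14, -1, -44] -> [-1, -14, -36, -44, -45]
  [43, 25, -37, 17, -41, 11] -> [-37, -41] -> [-41, -37] -> [-41, -37] -> [-37, -41]
  [-43, -47, -47, -24, 0, -46, -44, 21, 50, -36] -> [-43, -47, -47, -24, 0, -46, -44, -36] -> [-36, -44, -46, 0, -24, -47, -47, -43] -> [-36, -44, -46, 0, -24, -47, -43] -> [0, -24, -36, -43, -44, -46, -47]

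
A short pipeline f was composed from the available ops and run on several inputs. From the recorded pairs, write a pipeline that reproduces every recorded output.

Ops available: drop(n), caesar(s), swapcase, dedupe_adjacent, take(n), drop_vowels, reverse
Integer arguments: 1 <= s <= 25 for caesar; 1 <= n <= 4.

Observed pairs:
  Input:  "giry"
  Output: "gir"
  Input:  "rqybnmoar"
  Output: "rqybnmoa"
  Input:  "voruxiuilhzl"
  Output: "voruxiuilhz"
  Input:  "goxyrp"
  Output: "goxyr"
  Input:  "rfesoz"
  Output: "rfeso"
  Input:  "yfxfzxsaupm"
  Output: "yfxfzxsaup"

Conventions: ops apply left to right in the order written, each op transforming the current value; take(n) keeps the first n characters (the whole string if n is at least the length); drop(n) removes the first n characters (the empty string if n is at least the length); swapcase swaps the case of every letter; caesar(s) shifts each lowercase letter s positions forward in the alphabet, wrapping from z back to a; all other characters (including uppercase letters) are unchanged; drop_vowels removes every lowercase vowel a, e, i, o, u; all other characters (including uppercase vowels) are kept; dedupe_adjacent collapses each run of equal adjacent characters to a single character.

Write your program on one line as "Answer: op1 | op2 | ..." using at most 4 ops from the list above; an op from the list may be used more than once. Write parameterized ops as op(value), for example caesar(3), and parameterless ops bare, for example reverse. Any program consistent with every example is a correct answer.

reverse | drop(1) | reverse

Check, running the answer program on each example:
  "giry" -> "yrig" -> "rig" -> "gir"
  "rqybnmoar" -> "raomnbyqr" -> "aomnbyqr" -> "rqybnmoa"
  "voruxiuilhzl" -> "lzhliuixurov" -> "zhliuixurov" -> "voruxiuilhz"
  "goxyrp" -> "pryxog" -> "ryxog" -> "goxyr"
  "rfesoz" -> "zosefr" -> "osefr" -> "rfeso"
  "yfxfzxsaupm" -> "mpuasxzfxfy" -> "puasxzfxfy" -> "yfxfzxsaup"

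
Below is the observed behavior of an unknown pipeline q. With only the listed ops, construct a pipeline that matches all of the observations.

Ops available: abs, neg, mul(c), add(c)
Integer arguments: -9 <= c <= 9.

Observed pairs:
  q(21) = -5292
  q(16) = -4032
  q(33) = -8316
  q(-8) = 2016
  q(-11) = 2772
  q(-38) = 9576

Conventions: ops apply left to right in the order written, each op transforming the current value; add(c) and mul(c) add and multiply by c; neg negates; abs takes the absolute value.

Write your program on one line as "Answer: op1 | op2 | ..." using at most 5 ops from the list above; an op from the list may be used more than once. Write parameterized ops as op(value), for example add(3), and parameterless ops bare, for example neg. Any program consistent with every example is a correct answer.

mul(-4) | neg | mul(9) | neg | mul(7)

Check, running the answer program on each example:
  21 -> -84 -> 84 -> 756 -> -756 -> -5292
  16 -> -64 -> 64 -> 576 -> -576 -> -4032
  33 -> -132 -> 132 -> 1188 -> -1188 -> -8316
  -8 -> 32 -> -32 -> -288 -> 288 -> 2016
  -11 -> 44 -> -44 -> -396 -> 396 -> 2772
  -38 -> 152 -> -152 -> -1368 -> 1368 -> 9576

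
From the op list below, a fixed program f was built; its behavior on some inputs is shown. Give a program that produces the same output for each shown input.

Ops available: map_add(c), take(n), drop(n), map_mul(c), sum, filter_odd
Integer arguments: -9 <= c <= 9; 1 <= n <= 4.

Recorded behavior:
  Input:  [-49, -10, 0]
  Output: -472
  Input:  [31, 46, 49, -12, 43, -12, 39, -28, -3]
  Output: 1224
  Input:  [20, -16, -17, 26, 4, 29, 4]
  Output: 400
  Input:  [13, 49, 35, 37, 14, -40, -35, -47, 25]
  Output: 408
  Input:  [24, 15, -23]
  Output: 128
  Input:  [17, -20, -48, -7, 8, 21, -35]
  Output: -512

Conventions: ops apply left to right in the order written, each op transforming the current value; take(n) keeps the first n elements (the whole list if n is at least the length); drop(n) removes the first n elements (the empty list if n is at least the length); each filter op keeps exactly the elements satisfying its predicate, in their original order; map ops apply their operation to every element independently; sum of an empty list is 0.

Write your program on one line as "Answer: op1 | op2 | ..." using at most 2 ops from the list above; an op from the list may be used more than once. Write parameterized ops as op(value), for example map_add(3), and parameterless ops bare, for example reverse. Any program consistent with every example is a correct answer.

map_mul(8) | sum

Check, running the answer program on each example:
  [-49, -10, 0] -> [-392, -80, 0] -> -472
  [31, 46, 49, -12, 43, -12, 39, -28, -3] -> [248, 368, 392, -96, 344, -96, 312, -224, -24] -> 1224
  [20, -16, -17, 26, 4, 29, 4] -> [160, -128, -136, 208, 32, 232, 32] -> 400
  [13, 49, 35, 37, 14, -40, -35, -47, 25] -> [104, 392, 280, 296, 112, -320, -280, -376, 200] -> 408
  [24, 15, -23] -> [192, 120, -184] -> 128
  [17, -20, -48, -7, 8, 21, -35] -> [136, -160, -384, -56, 64, 168, -280] -> -512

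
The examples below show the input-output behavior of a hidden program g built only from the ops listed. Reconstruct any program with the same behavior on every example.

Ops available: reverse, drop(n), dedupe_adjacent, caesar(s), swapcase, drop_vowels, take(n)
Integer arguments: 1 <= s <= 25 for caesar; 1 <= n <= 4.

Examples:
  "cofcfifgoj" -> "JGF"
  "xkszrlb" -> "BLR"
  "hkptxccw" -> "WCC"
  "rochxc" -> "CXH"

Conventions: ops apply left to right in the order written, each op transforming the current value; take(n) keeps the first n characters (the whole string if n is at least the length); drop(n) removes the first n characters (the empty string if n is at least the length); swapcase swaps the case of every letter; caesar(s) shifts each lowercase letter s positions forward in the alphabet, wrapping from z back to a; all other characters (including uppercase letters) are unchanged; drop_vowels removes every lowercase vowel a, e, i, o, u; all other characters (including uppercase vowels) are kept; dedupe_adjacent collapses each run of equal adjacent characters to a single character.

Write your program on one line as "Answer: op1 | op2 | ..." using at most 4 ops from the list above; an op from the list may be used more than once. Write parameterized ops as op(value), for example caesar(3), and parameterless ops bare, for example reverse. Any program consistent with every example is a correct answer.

drop_vowels | reverse | take(3) | swapcase

Check, running the answer program on each example:
  "cofcfifgoj" -> "cfcffgj" -> "jgffcfc" -> "jgf" -> "JGF"
  "xkszrlb" -> "xkszrlb" -> "blrzskx" -> "blr" -> "BLR"
  "hkptxccw" -> "hkptxccw" -> "wccxtpkh" -> "wcc" -> "WCC"
  "rochxc" -> "rchxc" -> "cxhcr" -> "cxh" -> "CXH"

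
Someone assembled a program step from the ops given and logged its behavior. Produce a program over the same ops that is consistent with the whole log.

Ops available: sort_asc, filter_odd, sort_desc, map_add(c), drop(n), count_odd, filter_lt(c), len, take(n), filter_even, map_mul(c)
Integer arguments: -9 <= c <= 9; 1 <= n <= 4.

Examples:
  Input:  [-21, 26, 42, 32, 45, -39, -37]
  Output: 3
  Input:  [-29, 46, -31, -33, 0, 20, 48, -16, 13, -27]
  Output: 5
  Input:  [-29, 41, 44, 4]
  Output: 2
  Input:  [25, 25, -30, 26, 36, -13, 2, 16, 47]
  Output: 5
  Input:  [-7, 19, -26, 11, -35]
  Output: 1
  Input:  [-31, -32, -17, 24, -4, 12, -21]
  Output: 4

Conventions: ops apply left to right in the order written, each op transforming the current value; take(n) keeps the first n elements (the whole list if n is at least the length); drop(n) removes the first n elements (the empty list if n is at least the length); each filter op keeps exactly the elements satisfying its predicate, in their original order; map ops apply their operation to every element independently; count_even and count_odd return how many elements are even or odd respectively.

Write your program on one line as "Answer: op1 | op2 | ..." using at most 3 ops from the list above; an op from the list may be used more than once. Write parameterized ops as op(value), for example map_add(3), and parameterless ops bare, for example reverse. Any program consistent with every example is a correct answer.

filter_even | map_add(-3) | count_odd

Check, running the answer program on each example:
  [-21, 26, 42, 32, 45, -39, -37] -> [26, 42, 32] -> [23, 39, 29] -> 3
  [-29, 46, -31, -33, 0, 20, 48, -16, 13, -27] -> [46, 0, 20, 48, -16] -> [43, -3, 17, 45, -19] -> 5
  [-29, 41, 44, 4] -> [44, 4] -> [41, 1] -> 2
  [25, 25, -30, 26, 36, -13, 2, 16, 47] -> [-30, 26, 36, 2, 16] -> [-33, 23, 33, -1, 13] -> 5
  [-7, 19, -26, 11, -35] -> [-26] -> [-29] -> 1
  [-31, -32, -17, 24, -4, 12, -21] -> [-32, 24, -4, 12] -> [-35, 21, -7, 9] -> 4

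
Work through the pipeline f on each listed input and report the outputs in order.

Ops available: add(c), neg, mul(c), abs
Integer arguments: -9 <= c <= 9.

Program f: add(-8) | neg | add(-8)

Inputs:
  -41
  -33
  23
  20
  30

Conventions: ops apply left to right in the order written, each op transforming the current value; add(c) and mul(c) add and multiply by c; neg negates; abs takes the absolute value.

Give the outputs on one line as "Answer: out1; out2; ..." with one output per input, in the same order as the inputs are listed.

Execution, op by op:
  -41 -> -49 -> 49 -> 41
  -33 -> -41 -> 41 -> 33
  23 -> 15 -> -15 -> -23
  20 -> 12 -> -12 -> -20
  30 -> 22 -> -22 -> -30

41; 33; -23; -20; -30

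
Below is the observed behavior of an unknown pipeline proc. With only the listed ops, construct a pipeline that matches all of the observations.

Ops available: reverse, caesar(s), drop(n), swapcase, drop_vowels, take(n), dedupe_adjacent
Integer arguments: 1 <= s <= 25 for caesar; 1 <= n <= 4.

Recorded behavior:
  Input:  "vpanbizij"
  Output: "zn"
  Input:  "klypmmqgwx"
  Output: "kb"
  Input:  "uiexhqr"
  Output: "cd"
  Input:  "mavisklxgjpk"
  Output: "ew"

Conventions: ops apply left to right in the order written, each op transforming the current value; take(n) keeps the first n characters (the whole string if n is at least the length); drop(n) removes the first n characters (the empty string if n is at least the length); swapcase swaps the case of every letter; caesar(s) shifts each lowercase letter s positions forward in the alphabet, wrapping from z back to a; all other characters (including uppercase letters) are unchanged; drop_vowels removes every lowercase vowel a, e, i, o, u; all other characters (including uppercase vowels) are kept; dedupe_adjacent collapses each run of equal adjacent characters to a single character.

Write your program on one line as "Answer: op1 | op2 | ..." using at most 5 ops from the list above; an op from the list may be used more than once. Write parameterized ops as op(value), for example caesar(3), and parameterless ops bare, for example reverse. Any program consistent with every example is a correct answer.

dedupe_adjacent | drop_vowels | caesar(12) | drop(2) | take(2)

Check, running the answer program on each example:
  "vpanbizij" -> "vpanbizij" -> "vpnbzj" -> "hbznlv" -> "znlv" -> "zn"
  "klypmmqgwx" -> "klypmqgwx" -> "klypmqgwx" -> "wxkbycsij" -> "kbycsij" -> "kb"
  "uiexhqr" -> "uiexhqr" -> "xhqr" -> "jtcd" -> "cd" -> "cd"
  "mavisklxgjpk" -> "mavisklxgjpk" -> "mvsklxgjpk" -> "yhewxjsvbw" -> "ewxjsvbw" -> "ew"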